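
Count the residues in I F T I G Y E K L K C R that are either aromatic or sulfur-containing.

3

Aromatic: F, W, Y. Sulfur-containing: C, M.
Aromatic residues here: F2, Y6 (2).
Sulfur-containing residues here: C11 (1).
The two groups share no amino acid, so total = 2 + 1 = 3.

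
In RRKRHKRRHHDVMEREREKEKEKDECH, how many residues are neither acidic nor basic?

3

Acidic: D, E. Basic: K, R, H. All other residues are neither.
Matching residues: V12, M13, C26.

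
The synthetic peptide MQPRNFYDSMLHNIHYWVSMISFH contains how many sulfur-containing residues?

3

Only Cys (C) and Met (M) have a sulfur atom in the side chain.
Matching residues: M1, M10, M20.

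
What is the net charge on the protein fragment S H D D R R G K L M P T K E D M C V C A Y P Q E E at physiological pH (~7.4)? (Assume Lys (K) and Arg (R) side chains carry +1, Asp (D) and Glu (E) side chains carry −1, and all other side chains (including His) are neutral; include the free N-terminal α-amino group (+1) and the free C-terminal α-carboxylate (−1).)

Positive (K, R): R5, R6, K8, K13 → +4.
Negative (D, E): D3, D4, E14, D15, E24, E25 → −6.
The N-terminus (+1) and C-terminus (−1) cancel.
Net charge = (+4) + (−6) = −2.

-2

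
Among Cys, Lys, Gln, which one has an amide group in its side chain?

Asparagine (N) and glutamine (Q) have uncharged amide side chains.
Of the listed options, only Gln belongs to this group.

Gln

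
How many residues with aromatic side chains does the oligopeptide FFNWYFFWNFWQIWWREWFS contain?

F, W, and Y each carry an aromatic ring on the side chain.
Matching residues: F1, F2, W4, Y5, F6, F7, W8, F10, W11, W14, W15, W18, F19.

13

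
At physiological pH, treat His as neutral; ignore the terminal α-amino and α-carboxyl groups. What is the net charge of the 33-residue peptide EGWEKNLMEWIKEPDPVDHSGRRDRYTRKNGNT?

The side chains ionized at physiological pH are Lys/Arg (+1) and Asp/Glu (−1); with His treated as neutral, nothing else contributes.
Positive (K, R): K5, K12, R22, R23, R25, R28, K29 → +7.
Negative (D, E): E1, E4, E9, E13, D15, D18, D24 → −7.
Net charge = (+7) + (−7) = 0.

0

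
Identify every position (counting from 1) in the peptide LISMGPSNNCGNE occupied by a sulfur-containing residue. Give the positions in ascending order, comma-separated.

Cysteine (C, thiol) and methionine (M, thioether) are the two sulfur-containing amino acids.
Matching residues: M4, C10.

4, 10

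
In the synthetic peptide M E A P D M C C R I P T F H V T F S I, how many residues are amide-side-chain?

Only N (asparagine) and Q (glutamine) carry a side-chain carboxamide.
None of the 19 residues belong to this group.

0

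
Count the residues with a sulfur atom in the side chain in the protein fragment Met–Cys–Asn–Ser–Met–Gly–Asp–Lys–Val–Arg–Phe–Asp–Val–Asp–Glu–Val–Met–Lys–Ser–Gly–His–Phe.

Cysteine (C, thiol) and methionine (M, thioether) are the two sulfur-containing amino acids.
Matching residues: Met1, Cys2, Met5, Met17.

4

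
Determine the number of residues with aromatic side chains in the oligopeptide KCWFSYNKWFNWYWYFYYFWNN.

The aromatic amino acids are Phe (F, benzyl), Trp (W, indole), and Tyr (Y, phenol).
Matching residues: W3, F4, Y6, W9, F10, W12, Y13, W14, Y15, F16, Y17, Y18, F19, W20.

14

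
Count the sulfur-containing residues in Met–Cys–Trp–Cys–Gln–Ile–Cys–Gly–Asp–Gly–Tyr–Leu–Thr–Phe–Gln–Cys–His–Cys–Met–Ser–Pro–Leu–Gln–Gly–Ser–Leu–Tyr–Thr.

Cysteine (C, thiol) and methionine (M, thioether) are the two sulfur-containing amino acids.
Matching residues: Met1, Cys2, Cys4, Cys7, Cys16, Cys18, Met19.

7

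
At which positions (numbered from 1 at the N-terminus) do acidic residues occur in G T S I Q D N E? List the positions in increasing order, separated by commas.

6, 8

Only D (aspartate) and E (glutamate) carry a side-chain carboxylic acid.
Matching residues: D6, E8.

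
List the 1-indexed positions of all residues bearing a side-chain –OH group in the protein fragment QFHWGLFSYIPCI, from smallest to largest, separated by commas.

The –OH-bearing residues are Ser, Thr (aliphatic alcohols), and Tyr (phenol).
Matching residues: S8, Y9.

8, 9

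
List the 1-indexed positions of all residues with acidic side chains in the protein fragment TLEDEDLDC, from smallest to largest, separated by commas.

Only D (aspartate) and E (glutamate) carry a side-chain carboxylic acid.
Matching residues: E3, D4, E5, D6, D8.

3, 4, 5, 6, 8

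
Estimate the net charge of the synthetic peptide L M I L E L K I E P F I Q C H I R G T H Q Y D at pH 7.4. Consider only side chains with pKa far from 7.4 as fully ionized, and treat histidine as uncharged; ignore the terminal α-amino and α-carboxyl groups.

Near pH 7.4, K and R contribute +1 each, D and E contribute −1 each, and every other side chain (His included, as stated) is uncharged.
Positive (K, R): K7, R17 → +2.
Negative (D, E): E5, E9, D23 → −3.
Net charge = (+2) + (−3) = −1.

-1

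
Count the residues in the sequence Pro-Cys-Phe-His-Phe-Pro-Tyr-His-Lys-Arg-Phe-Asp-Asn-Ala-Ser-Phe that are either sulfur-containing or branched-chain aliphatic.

1

Sulfur-containing: C, M. Branched-chain aliphatic: I, L, V.
Sulfur-containing residues here: Cys2 (1).
Branched-chain aliphatic residues here: none (0).
The two groups share no amino acid, so total = 1 + 0 = 1.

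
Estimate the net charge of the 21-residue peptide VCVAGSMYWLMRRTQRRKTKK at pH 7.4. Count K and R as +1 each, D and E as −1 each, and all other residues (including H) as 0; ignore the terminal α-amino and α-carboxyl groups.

Positive (K, R): R12, R13, R16, R17, K18, K20, K21 → +7.
Negative (D, E): none → −0.
Net charge = (+7) + (−0) = +7.

+7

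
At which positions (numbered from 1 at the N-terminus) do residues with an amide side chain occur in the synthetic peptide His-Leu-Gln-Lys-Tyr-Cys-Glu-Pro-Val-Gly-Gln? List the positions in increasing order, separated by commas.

Asparagine (N) and glutamine (Q) have uncharged amide side chains.
Matching residues: Gln3, Gln11.

3, 11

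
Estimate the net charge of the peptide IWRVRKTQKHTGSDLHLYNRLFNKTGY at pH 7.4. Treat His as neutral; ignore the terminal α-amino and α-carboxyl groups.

+5

At pH ~7.4 the Lys and Arg side chains are protonated (+1), the Asp and Glu side chains are deprotonated (−1), and with His taken as neutral all other side chains carry no charge.
Positive (K, R): R3, R5, K6, K9, R20, K24 → +6.
Negative (D, E): D14 → −1.
Net charge = (+6) + (−1) = +5.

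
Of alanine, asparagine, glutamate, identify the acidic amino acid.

The acidic residues are Asp (D) and Glu (E), whose side chains end in a carboxylate group.
Of the listed options, only glutamate belongs to this group.

glutamate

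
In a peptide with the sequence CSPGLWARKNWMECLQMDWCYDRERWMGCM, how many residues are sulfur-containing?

The sulfur-bearing residues are cysteine (–SH) and methionine (–S–CH₃).
Matching residues: C1, M12, C14, M17, C20, M27, C29, M30.

8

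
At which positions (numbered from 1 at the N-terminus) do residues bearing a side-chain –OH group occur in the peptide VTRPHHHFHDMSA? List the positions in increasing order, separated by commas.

The –OH-bearing residues are Ser, Thr (aliphatic alcohols), and Tyr (phenol).
Matching residues: T2, S12.

2, 12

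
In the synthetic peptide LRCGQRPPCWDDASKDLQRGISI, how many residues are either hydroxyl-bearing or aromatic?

Hydroxyl-bearing: S, T, Y. Aromatic: F, W, Y.
Hydroxyl-bearing residues here: S14, S22 (2).
Aromatic residues here: W10 (1).
(Y belongs to both groups, but none appear in this sequence.) Total = 2 + 1 = 3.

3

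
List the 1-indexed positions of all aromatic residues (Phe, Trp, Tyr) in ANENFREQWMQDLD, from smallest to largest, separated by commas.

5, 9

Matching residues: F5, W9.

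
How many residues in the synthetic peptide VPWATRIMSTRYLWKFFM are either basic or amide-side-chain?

Basic: H, K, R. Amide-side-chain: N, Q.
Basic residues here: R6, R11, K15 (3).
Amide-side-chain residues here: none (0).
The two groups share no amino acid, so total = 3 + 0 = 3.

3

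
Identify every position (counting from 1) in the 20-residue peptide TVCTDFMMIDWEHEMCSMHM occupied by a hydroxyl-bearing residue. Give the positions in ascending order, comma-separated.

1, 4, 17

The –OH-bearing residues are Ser, Thr (aliphatic alcohols), and Tyr (phenol).
Matching residues: T1, T4, S17.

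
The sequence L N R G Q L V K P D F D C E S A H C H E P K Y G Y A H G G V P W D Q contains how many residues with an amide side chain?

3

Asparagine (N) and glutamine (Q) have uncharged amide side chains.
Matching residues: N2, Q5, Q34.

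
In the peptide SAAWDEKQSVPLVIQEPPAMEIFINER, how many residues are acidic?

The acidic residues are Asp (D) and Glu (E), whose side chains end in a carboxylate group.
Matching residues: D5, E6, E16, E21, E26.

5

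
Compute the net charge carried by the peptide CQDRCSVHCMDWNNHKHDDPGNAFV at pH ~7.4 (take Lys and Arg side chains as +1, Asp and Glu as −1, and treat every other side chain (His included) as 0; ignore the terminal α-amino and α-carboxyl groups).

Positive (K, R): R4, K16 → +2.
Negative (D, E): D3, D11, D18, D19 → −4.
Net charge = (+2) + (−4) = −2.

-2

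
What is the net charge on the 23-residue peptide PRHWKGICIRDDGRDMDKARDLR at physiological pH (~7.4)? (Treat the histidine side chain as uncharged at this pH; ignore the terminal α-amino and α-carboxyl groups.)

+2

The side chains ionized at physiological pH are Lys/Arg (+1) and Asp/Glu (−1); with His treated as neutral, nothing else contributes.
Positive (K, R): R2, K5, R10, R14, K18, R20, R23 → +7.
Negative (D, E): D11, D12, D15, D17, D21 → −5.
Net charge = (+7) + (−5) = +2.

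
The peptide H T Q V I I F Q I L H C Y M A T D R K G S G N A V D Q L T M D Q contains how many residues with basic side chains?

The basic amino acids are Lys (K), Arg (R), and His (H).
Matching residues: H1, H11, R18, K19.

4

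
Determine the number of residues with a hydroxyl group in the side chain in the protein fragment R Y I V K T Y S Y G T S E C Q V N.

The –OH-bearing residues are Ser, Thr (aliphatic alcohols), and Tyr (phenol).
Matching residues: Y2, T6, Y7, S8, Y9, T11, S12.

7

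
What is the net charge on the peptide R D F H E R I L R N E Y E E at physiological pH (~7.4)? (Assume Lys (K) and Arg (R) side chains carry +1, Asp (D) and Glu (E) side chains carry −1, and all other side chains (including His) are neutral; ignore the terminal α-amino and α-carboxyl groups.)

Positive (K, R): R1, R6, R9 → +3.
Negative (D, E): D2, E5, E11, E13, E14 → −5.
Net charge = (+3) + (−5) = −2.

-2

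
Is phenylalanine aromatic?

Phenylalanine (F), tryptophan (W), and tyrosine (Y) have aromatic ring side chains.
Phenylalanine is in this group.

Yes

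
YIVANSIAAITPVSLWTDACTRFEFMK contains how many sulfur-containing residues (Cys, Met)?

2

Matching residues: C20, M26.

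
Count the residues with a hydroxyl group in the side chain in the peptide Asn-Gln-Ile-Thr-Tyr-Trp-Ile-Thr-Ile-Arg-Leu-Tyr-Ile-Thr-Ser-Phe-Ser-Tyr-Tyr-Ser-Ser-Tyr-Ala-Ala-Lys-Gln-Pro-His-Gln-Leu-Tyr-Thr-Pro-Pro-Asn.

The –OH-bearing residues are Ser, Thr (aliphatic alcohols), and Tyr (phenol).
Matching residues: Thr4, Tyr5, Thr8, Tyr12, Thr14, Ser15, Ser17, Tyr18, Tyr19, Ser20, Ser21, Tyr22, Tyr31, Thr32.

14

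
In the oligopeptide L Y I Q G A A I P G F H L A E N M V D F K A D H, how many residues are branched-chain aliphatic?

Valine (V), leucine (L), and isoleucine (I) are the branched-chain amino acids.
Matching residues: L1, I3, I8, L13, V18.

5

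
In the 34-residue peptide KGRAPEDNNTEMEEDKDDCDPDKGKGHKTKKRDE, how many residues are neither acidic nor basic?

12

Acidic: D, E. Basic: K, R, H. All other residues are neither.
Matching residues: G2, A4, P5, N8, N9, T10, M12, C19, P21, G24, G26, T29.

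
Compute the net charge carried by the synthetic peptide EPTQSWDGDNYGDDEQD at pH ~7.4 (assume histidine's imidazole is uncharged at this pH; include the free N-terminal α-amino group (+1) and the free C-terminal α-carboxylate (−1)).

-7

At pH ~7.4 the Lys and Arg side chains are protonated (+1), the Asp and Glu side chains are deprotonated (−1), and with His taken as neutral all other side chains carry no charge.
Positive (K, R): none → +0.
Negative (D, E): E1, D7, D9, D13, D14, E15, D17 → −7.
The N-terminus (+1) and C-terminus (−1) cancel.
Net charge = (+0) + (−7) = −7.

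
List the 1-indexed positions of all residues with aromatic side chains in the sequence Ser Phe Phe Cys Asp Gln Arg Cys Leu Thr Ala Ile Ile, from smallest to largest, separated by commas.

The aromatic amino acids are Phe (F, benzyl), Trp (W, indole), and Tyr (Y, phenol).
Matching residues: Phe2, Phe3.

2, 3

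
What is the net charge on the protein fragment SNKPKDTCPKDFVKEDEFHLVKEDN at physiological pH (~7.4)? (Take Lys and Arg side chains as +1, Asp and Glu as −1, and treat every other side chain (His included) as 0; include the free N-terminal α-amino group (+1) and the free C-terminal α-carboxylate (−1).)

-2

Positive (K, R): K3, K5, K10, K14, K22 → +5.
Negative (D, E): D6, D11, E15, D16, E17, E23, D24 → −7.
The N-terminus (+1) and C-terminus (−1) cancel.
Net charge = (+5) + (−7) = −2.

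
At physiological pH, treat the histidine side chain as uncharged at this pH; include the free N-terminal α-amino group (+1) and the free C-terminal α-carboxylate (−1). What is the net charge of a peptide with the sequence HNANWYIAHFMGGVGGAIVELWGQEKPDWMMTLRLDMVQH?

At pH ~7.4 the Lys and Arg side chains are protonated (+1), the Asp and Glu side chains are deprotonated (−1), and with His taken as neutral all other side chains carry no charge.
Positive (K, R): K26, R34 → +2.
Negative (D, E): E20, E25, D28, D36 → −4.
The N-terminus (+1) and C-terminus (−1) cancel.
Net charge = (+2) + (−4) = −2.

-2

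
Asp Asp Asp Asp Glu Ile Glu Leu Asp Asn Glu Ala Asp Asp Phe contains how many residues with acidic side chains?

10

Only D (aspartate) and E (glutamate) carry a side-chain carboxylic acid.
Matching residues: Asp1, Asp2, Asp3, Asp4, Glu5, Glu7, Asp9, Glu11, Asp13, Asp14.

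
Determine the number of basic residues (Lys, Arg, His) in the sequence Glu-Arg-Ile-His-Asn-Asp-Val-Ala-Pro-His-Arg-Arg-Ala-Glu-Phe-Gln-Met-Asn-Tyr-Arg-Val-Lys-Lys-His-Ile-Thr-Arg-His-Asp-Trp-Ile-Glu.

Matching residues: Arg2, His4, His10, Arg11, Arg12, Arg20, Lys22, Lys23, His24, Arg27, His28.

11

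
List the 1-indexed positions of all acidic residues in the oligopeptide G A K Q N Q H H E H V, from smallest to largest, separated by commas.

Aspartate (D) and glutamate (E) have carboxylic-acid side chains and are the acidic amino acids.
Matching residues: E9.

9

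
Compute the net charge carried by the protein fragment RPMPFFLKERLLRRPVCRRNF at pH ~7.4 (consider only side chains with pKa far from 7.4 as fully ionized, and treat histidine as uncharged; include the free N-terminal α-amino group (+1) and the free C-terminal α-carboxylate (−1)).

+6

The side chains ionized at physiological pH are Lys/Arg (+1) and Asp/Glu (−1); with His treated as neutral, nothing else contributes.
Positive (K, R): R1, K8, R10, R13, R14, R18, R19 → +7.
Negative (D, E): E9 → −1.
The N-terminus (+1) and C-terminus (−1) cancel.
Net charge = (+7) + (−1) = +6.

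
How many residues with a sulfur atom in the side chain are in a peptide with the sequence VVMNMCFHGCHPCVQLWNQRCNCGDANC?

8

The sulfur-bearing residues are cysteine (–SH) and methionine (–S–CH₃).
Matching residues: M3, M5, C6, C10, C13, C21, C23, C28.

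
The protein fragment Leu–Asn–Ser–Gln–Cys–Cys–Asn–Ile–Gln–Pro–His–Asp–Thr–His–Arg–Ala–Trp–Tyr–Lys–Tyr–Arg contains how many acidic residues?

1

Only D (aspartate) and E (glutamate) carry a side-chain carboxylic acid.
Matching residues: Asp12.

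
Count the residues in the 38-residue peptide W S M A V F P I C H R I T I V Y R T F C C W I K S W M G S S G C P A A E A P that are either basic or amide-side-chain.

Basic: H, K, R. Amide-side-chain: N, Q.
Basic residues here: H10, R11, R17, K24 (4).
Amide-side-chain residues here: none (0).
The two groups share no amino acid, so total = 4 + 0 = 4.

4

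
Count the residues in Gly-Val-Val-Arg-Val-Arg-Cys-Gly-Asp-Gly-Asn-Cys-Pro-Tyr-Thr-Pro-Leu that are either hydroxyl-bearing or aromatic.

2

Hydroxyl-bearing: S, T, Y. Aromatic: F, W, Y.
Hydroxyl-bearing residues here: Tyr14, Thr15 (2).
Aromatic residues here: Tyr14 (1).
Y is in both groups, so the 1 Y residue must not be double-counted.
Total = 2 + 1 − 1 = 2.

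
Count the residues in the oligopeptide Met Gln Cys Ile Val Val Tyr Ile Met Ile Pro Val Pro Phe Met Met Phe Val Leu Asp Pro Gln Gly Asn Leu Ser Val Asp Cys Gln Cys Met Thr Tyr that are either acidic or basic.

2

Acidic: D, E. Basic: H, K, R.
Acidic residues here: Asp20, Asp28 (2).
Basic residues here: none (0).
The two groups share no amino acid, so total = 2 + 0 = 2.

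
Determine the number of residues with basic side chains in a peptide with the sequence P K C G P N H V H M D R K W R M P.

6

The basic amino acids are Lys (K), Arg (R), and His (H).
Matching residues: K2, H7, H9, R12, K13, R15.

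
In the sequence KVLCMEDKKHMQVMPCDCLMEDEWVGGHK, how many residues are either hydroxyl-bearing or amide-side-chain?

1

Hydroxyl-bearing: S, T, Y. Amide-side-chain: N, Q.
Hydroxyl-bearing residues here: none (0).
Amide-side-chain residues here: Q12 (1).
The two groups share no amino acid, so total = 0 + 1 = 1.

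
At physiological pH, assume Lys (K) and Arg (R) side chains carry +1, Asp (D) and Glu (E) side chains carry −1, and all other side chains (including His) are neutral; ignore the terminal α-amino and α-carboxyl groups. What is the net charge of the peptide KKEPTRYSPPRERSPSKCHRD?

Positive (K, R): K1, K2, R6, R11, R13, K17, R20 → +7.
Negative (D, E): E3, E12, D21 → −3.
Net charge = (+7) + (−3) = +4.

+4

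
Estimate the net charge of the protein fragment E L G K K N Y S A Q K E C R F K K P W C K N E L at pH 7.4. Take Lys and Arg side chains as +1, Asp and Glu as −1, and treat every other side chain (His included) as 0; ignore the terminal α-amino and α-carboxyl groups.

+4

Positive (K, R): K4, K5, K11, R14, K16, K17, K21 → +7.
Negative (D, E): E1, E12, E23 → −3.
Net charge = (+7) + (−3) = +4.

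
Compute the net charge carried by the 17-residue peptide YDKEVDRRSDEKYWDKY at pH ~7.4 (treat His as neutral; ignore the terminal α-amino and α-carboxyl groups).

-1

At pH ~7.4 the Lys and Arg side chains are protonated (+1), the Asp and Glu side chains are deprotonated (−1), and with His taken as neutral all other side chains carry no charge.
Positive (K, R): K3, R7, R8, K12, K16 → +5.
Negative (D, E): D2, E4, D6, D10, E11, D15 → −6.
Net charge = (+5) + (−6) = −1.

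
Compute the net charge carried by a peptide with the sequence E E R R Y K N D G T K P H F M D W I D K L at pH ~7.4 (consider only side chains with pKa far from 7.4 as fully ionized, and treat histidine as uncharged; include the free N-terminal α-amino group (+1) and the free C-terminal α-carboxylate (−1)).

0

At pH ~7.4 the Lys and Arg side chains are protonated (+1), the Asp and Glu side chains are deprotonated (−1), and with His taken as neutral all other side chains carry no charge.
Positive (K, R): R3, R4, K6, K11, K20 → +5.
Negative (D, E): E1, E2, D8, D16, D19 → −5.
The N-terminus (+1) and C-terminus (−1) cancel.
Net charge = (+5) + (−5) = 0.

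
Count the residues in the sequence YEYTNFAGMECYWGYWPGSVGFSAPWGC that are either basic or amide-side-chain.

1

Basic: H, K, R. Amide-side-chain: N, Q.
Basic residues here: none (0).
Amide-side-chain residues here: N5 (1).
The two groups share no amino acid, so total = 0 + 1 = 1.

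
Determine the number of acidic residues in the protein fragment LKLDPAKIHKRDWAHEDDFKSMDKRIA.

6

Only D (aspartate) and E (glutamate) carry a side-chain carboxylic acid.
Matching residues: D4, D12, E16, D17, D18, D23.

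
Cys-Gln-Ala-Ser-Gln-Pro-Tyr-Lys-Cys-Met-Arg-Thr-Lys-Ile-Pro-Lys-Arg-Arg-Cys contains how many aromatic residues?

1

Phenylalanine (F), tryptophan (W), and tyrosine (Y) have aromatic ring side chains.
Matching residues: Tyr7.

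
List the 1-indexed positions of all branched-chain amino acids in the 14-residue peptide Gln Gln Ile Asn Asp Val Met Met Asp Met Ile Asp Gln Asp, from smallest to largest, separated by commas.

3, 6, 11

The BCAAs are Val, Leu, and Ile — aliphatic side chains with a branch point.
Matching residues: Ile3, Val6, Ile11.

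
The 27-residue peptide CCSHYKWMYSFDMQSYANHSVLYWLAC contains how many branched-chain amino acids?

Valine (V), leucine (L), and isoleucine (I) are the branched-chain amino acids.
Matching residues: V21, L22, L25.

3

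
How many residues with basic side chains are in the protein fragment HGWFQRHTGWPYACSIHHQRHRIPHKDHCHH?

13

Lysine (K), arginine (R), and histidine (H) have basic, nitrogen-containing side chains.
Matching residues: H1, R6, H7, H17, H18, R20, H21, R22, H25, K26, H28, H30, H31.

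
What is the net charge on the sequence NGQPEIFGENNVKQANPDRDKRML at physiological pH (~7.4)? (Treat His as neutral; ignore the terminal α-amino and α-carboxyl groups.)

0

The side chains ionized at physiological pH are Lys/Arg (+1) and Asp/Glu (−1); with His treated as neutral, nothing else contributes.
Positive (K, R): K13, R19, K21, R22 → +4.
Negative (D, E): E5, E9, D18, D20 → −4.
Net charge = (+4) + (−4) = 0.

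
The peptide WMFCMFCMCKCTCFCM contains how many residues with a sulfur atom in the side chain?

10

Only Cys (C) and Met (M) have a sulfur atom in the side chain.
Matching residues: M2, C4, M5, C7, M8, C9, C11, C13, C15, M16.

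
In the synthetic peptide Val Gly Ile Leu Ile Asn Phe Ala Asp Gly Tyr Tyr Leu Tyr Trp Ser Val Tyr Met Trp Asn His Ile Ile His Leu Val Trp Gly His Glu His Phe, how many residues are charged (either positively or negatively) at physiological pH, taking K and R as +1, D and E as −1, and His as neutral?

Charged side chains at pH ~7.4: K, R (positive); D, E (negative).
Matching residues: Asp9, Glu31.

2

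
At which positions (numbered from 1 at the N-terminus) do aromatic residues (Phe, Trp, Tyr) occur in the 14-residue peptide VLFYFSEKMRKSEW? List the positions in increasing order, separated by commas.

Matching residues: F3, Y4, F5, W14.

3, 4, 5, 14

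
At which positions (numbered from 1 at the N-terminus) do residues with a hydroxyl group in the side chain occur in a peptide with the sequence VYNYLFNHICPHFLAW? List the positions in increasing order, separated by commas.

The –OH-bearing residues are Ser, Thr (aliphatic alcohols), and Tyr (phenol).
Matching residues: Y2, Y4.

2, 4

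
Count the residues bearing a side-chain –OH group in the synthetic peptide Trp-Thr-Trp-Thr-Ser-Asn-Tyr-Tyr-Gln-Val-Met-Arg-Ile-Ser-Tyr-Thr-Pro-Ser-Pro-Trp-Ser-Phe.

The –OH-bearing residues are Ser, Thr (aliphatic alcohols), and Tyr (phenol).
Matching residues: Thr2, Thr4, Ser5, Tyr7, Tyr8, Ser14, Tyr15, Thr16, Ser18, Ser21.

10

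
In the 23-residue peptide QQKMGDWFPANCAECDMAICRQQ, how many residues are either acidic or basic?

5

Acidic: D, E. Basic: H, K, R.
Acidic residues here: D6, E14, D16 (3).
Basic residues here: K3, R21 (2).
The two groups share no amino acid, so total = 3 + 2 = 5.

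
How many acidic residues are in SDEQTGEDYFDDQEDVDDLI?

The acidic residues are Asp (D) and Glu (E), whose side chains end in a carboxylate group.
Matching residues: D2, E3, E7, D8, D11, D12, E14, D15, D17, D18.

10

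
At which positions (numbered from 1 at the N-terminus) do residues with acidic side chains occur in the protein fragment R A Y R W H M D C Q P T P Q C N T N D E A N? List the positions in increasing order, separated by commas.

Only D (aspartate) and E (glutamate) carry a side-chain carboxylic acid.
Matching residues: D8, D19, E20.

8, 19, 20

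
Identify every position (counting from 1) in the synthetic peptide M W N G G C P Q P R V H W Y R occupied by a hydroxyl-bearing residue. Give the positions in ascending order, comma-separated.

14

Matching residues: Y14.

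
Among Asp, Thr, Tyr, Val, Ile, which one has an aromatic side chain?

Tyr

Phenylalanine (F), tryptophan (W), and tyrosine (Y) have aromatic ring side chains.
Of the listed options, only Tyr belongs to this group.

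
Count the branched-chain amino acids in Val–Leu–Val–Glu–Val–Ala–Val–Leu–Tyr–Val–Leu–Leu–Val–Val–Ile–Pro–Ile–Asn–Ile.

V, L, and I make up the branched-chain aliphatic group.
Matching residues: Val1, Leu2, Val3, Val5, Val7, Leu8, Val10, Leu11, Leu12, Val13, Val14, Ile15, Ile17, Ile19.

14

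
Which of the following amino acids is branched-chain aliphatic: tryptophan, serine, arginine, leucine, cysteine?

leucine

V, L, and I make up the branched-chain aliphatic group.
Of the listed options, only leucine belongs to this group.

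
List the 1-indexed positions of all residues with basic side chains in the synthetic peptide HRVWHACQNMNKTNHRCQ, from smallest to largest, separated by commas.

K, R, and H are the three residues with basic side chains (ε-amine, guanidinium, and imidazole respectively).
Matching residues: H1, R2, H5, K12, H15, R16.

1, 2, 5, 12, 15, 16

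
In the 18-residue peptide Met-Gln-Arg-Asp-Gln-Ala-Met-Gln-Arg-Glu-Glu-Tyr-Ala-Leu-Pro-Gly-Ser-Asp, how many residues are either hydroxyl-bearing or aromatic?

Hydroxyl-bearing: S, T, Y. Aromatic: F, W, Y.
Hydroxyl-bearing residues here: Tyr12, Ser17 (2).
Aromatic residues here: Tyr12 (1).
Y is in both groups, so the 1 Y residue must not be double-counted.
Total = 2 + 1 − 1 = 2.

2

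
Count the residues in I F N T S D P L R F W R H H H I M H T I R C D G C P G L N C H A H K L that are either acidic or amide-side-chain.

4

Acidic: D, E. Amide-side-chain: N, Q.
Acidic residues here: D6, D23 (2).
Amide-side-chain residues here: N3, N29 (2).
The two groups share no amino acid, so total = 2 + 2 = 4.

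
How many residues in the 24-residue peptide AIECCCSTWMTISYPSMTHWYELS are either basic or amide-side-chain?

Basic: H, K, R. Amide-side-chain: N, Q.
Basic residues here: H19 (1).
Amide-side-chain residues here: none (0).
The two groups share no amino acid, so total = 1 + 0 = 1.

1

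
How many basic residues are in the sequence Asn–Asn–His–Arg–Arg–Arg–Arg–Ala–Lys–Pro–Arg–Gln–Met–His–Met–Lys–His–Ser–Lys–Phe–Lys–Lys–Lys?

K, R, and H are the three residues with basic side chains (ε-amine, guanidinium, and imidazole respectively).
Matching residues: His3, Arg4, Arg5, Arg6, Arg7, Lys9, Arg11, His14, Lys16, His17, Lys19, Lys21, Lys22, Lys23.

14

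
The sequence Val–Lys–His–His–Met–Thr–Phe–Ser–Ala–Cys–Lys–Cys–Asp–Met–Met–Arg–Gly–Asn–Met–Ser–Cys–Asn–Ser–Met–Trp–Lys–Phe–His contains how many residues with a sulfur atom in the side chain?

8

Cysteine (C, thiol) and methionine (M, thioether) are the two sulfur-containing amino acids.
Matching residues: Met5, Cys10, Cys12, Met14, Met15, Met19, Cys21, Met24.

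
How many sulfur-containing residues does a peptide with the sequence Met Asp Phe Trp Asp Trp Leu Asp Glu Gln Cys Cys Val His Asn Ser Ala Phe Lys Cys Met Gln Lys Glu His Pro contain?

5

Cysteine (C, thiol) and methionine (M, thioether) are the two sulfur-containing amino acids.
Matching residues: Met1, Cys11, Cys12, Cys20, Met21.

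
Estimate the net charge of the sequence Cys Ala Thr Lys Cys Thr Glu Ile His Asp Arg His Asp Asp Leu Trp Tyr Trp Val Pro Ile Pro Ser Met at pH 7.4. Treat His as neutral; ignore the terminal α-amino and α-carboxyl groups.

The side chains ionized at physiological pH are Lys/Arg (+1) and Asp/Glu (−1); with His treated as neutral, nothing else contributes.
Positive (K, R): Lys4, Arg11 → +2.
Negative (D, E): Glu7, Asp10, Asp13, Asp14 → −4.
Net charge = (+2) + (−4) = −2.

-2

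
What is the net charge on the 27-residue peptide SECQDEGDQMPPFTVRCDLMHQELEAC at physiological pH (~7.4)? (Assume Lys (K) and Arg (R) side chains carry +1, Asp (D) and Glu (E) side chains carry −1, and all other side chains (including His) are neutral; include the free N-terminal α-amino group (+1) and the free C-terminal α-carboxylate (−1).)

-6

Positive (K, R): R16 → +1.
Negative (D, E): E2, D5, E6, D8, D18, E23, E25 → −7.
The N-terminus (+1) and C-terminus (−1) cancel.
Net charge = (+1) + (−7) = −6.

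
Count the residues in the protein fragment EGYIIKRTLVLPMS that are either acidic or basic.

Acidic: D, E. Basic: H, K, R.
Acidic residues here: E1 (1).
Basic residues here: K6, R7 (2).
The two groups share no amino acid, so total = 1 + 2 = 3.

3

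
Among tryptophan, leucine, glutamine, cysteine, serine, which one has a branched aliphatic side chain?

leucine

Valine (V), leucine (L), and isoleucine (I) are the branched-chain amino acids.
Of the listed options, only leucine belongs to this group.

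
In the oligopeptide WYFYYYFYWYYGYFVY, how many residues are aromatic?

F, W, and Y each carry an aromatic ring on the side chain.
Matching residues: W1, Y2, F3, Y4, Y5, Y6, F7, Y8, W9, Y10, Y11, Y13, F14, Y16.

14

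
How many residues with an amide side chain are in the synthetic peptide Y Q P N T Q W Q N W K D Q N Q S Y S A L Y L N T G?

9

Asparagine (N) and glutamine (Q) have uncharged amide side chains.
Matching residues: Q2, N4, Q6, Q8, N9, Q13, N14, Q15, N23.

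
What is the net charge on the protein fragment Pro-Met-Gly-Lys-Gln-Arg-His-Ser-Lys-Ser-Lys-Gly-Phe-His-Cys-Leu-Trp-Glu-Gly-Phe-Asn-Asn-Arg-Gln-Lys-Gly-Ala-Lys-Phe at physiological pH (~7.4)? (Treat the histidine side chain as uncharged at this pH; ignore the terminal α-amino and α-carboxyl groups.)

+6

Near pH 7.4, K and R contribute +1 each, D and E contribute −1 each, and every other side chain (His included, as stated) is uncharged.
Positive (K, R): Lys4, Arg6, Lys9, Lys11, Arg23, Lys25, Lys28 → +7.
Negative (D, E): Glu18 → −1.
Net charge = (+7) + (−1) = +6.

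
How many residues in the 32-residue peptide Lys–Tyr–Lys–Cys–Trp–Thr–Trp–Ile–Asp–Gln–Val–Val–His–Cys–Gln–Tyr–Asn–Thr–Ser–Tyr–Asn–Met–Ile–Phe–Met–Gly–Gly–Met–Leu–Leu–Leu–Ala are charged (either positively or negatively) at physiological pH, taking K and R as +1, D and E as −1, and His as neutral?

3

Charged side chains at pH ~7.4: K, R (positive); D, E (negative).
Matching residues: Lys1, Lys3, Asp9.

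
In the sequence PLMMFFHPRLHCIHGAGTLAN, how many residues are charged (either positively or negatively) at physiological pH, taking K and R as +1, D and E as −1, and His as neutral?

Charged side chains at pH ~7.4: K, R (positive); D, E (negative).
Matching residues: R9.

1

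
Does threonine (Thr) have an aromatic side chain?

F, W, and Y each carry an aromatic ring on the side chain.
Threonine is not in this group.

No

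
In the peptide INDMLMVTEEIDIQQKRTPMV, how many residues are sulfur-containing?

3

The sulfur-bearing residues are cysteine (–SH) and methionine (–S–CH₃).
Matching residues: M4, M6, M20.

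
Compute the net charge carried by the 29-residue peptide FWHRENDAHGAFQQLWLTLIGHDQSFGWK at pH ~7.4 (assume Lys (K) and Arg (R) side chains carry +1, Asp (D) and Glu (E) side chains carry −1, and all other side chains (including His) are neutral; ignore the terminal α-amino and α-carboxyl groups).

Positive (K, R): R4, K29 → +2.
Negative (D, E): E5, D7, D23 → −3.
Net charge = (+2) + (−3) = −1.

-1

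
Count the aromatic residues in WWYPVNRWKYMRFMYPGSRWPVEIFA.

F, W, and Y each carry an aromatic ring on the side chain.
Matching residues: W1, W2, Y3, W8, Y10, F13, Y15, W20, F25.

9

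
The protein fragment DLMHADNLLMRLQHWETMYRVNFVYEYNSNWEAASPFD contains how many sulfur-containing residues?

The sulfur-bearing residues are cysteine (–SH) and methionine (–S–CH₃).
Matching residues: M3, M10, M18.

3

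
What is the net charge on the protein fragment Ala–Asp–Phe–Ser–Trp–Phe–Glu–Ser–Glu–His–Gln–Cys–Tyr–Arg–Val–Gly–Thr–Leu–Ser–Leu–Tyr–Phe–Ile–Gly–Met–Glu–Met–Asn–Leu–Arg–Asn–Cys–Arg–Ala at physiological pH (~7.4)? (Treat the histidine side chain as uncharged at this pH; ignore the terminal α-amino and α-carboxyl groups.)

-1

The side chains ionized at physiological pH are Lys/Arg (+1) and Asp/Glu (−1); with His treated as neutral, nothing else contributes.
Positive (K, R): Arg14, Arg30, Arg33 → +3.
Negative (D, E): Asp2, Glu7, Glu9, Glu26 → −4.
Net charge = (+3) + (−4) = −1.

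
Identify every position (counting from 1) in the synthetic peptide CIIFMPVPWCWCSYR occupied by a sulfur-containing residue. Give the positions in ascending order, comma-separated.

Cysteine (C, thiol) and methionine (M, thioether) are the two sulfur-containing amino acids.
Matching residues: C1, M5, C10, C12.

1, 5, 10, 12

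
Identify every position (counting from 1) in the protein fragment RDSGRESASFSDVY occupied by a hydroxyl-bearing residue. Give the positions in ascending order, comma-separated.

The –OH-bearing residues are Ser, Thr (aliphatic alcohols), and Tyr (phenol).
Matching residues: S3, S7, S9, S11, Y14.

3, 7, 9, 11, 14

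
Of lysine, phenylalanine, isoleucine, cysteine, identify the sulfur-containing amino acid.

cysteine

The sulfur-bearing residues are cysteine (–SH) and methionine (–S–CH₃).
Of the listed options, only cysteine belongs to this group.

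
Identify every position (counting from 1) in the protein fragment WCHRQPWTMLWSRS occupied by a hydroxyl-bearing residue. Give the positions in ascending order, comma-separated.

S, T, and Y are the three residues with a side-chain hydroxyl.
Matching residues: T8, S12, S14.

8, 12, 14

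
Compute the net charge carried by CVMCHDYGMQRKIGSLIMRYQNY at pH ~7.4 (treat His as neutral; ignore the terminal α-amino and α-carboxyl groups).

At pH ~7.4 the Lys and Arg side chains are protonated (+1), the Asp and Glu side chains are deprotonated (−1), and with His taken as neutral all other side chains carry no charge.
Positive (K, R): R11, K12, R19 → +3.
Negative (D, E): D6 → −1.
Net charge = (+3) + (−1) = +2.

+2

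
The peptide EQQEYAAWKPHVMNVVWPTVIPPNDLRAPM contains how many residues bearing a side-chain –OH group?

S, T, and Y are the three residues with a side-chain hydroxyl.
Matching residues: Y5, T19.

2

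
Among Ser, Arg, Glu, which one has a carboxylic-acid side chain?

Glu

Only D (aspartate) and E (glutamate) carry a side-chain carboxylic acid.
Of the listed options, only Glu belongs to this group.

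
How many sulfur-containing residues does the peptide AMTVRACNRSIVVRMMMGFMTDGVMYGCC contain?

Cysteine (C, thiol) and methionine (M, thioether) are the two sulfur-containing amino acids.
Matching residues: M2, C7, M15, M16, M17, M20, M25, C28, C29.

9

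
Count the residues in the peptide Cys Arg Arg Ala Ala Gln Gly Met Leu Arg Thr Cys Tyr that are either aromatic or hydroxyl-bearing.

2

Aromatic: F, W, Y. Hydroxyl-bearing: S, T, Y.
Aromatic residues here: Tyr13 (1).
Hydroxyl-bearing residues here: Thr11, Tyr13 (2).
Y is in both groups, so the 1 Y residue must not be double-counted.
Total = 1 + 2 − 1 = 2.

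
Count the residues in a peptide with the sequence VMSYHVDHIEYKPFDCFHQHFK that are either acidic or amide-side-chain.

Acidic: D, E. Amide-side-chain: N, Q.
Acidic residues here: D7, E10, D15 (3).
Amide-side-chain residues here: Q19 (1).
The two groups share no amino acid, so total = 3 + 1 = 4.

4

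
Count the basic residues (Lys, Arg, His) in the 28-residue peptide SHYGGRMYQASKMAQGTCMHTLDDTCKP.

5

Matching residues: H2, R6, K12, H20, K27.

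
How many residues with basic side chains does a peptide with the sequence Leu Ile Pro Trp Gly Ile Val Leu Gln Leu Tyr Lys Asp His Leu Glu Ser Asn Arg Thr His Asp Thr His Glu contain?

5

The basic amino acids are Lys (K), Arg (R), and His (H).
Matching residues: Lys12, His14, Arg19, His21, His24.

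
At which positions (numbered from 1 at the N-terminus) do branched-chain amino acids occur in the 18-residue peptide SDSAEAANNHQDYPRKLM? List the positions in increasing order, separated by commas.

17

Valine (V), leucine (L), and isoleucine (I) are the branched-chain amino acids.
Matching residues: L17.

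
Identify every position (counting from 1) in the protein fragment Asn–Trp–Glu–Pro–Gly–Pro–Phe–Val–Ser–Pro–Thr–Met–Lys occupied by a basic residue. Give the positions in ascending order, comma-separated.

13

The basic amino acids are Lys (K), Arg (R), and His (H).
Matching residues: Lys13.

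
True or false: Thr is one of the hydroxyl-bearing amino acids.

True

The –OH-bearing residues are Ser, Thr (aliphatic alcohols), and Tyr (phenol).
Threonine is in this group.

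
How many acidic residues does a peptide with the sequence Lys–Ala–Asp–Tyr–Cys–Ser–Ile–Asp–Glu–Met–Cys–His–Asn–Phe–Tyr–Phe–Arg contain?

3

Only D (aspartate) and E (glutamate) carry a side-chain carboxylic acid.
Matching residues: Asp3, Asp8, Glu9.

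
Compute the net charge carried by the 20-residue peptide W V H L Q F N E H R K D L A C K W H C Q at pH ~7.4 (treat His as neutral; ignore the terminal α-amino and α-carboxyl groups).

The side chains ionized at physiological pH are Lys/Arg (+1) and Asp/Glu (−1); with His treated as neutral, nothing else contributes.
Positive (K, R): R10, K11, K16 → +3.
Negative (D, E): E8, D12 → −2.
Net charge = (+3) + (−2) = +1.

+1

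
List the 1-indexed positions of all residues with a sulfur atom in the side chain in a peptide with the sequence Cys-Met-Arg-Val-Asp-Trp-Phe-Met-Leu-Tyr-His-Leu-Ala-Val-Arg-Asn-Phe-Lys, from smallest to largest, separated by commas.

1, 2, 8

The sulfur-bearing residues are cysteine (–SH) and methionine (–S–CH₃).
Matching residues: Cys1, Met2, Met8.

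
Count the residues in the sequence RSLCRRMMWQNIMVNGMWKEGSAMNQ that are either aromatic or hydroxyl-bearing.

Aromatic: F, W, Y. Hydroxyl-bearing: S, T, Y.
Aromatic residues here: W9, W18 (2).
Hydroxyl-bearing residues here: S2, S22 (2).
(Y belongs to both groups, but none appear in this sequence.) Total = 2 + 2 = 4.

4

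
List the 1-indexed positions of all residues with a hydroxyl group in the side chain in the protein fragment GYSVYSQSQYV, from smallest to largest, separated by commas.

2, 3, 5, 6, 8, 10

S, T, and Y are the three residues with a side-chain hydroxyl.
Matching residues: Y2, S3, Y5, S6, S8, Y10.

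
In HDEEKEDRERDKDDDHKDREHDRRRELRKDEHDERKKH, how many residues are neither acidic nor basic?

1

Acidic: D, E. Basic: K, R, H. All other residues are neither.
Matching residues: L27.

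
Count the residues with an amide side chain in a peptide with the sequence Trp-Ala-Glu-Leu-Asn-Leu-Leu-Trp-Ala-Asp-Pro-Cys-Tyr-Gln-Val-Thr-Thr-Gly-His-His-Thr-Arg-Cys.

Asparagine (N) and glutamine (Q) have uncharged amide side chains.
Matching residues: Asn5, Gln14.

2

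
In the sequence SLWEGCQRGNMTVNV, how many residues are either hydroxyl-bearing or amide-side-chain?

5

Hydroxyl-bearing: S, T, Y. Amide-side-chain: N, Q.
Hydroxyl-bearing residues here: S1, T12 (2).
Amide-side-chain residues here: Q7, N10, N14 (3).
The two groups share no amino acid, so total = 2 + 3 = 5.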